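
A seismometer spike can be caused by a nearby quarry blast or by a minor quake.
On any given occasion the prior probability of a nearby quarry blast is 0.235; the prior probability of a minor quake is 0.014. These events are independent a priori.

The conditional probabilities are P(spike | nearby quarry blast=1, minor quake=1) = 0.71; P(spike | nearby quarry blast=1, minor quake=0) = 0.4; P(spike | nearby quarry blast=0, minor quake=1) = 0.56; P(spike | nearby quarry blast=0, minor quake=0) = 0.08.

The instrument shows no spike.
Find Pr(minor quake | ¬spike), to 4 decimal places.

Pr(minor quake | ¬spike) ≈ 0.0068

Weight on minor quake=true, given the evidence: 0.004712 + 0.000954 = 0.005666
Normalizer over all consistent configurations: 0.92×0.765×0.986 + 0.44×0.765×0.014 + 0.6×0.235×0.986 + 0.29×0.235×0.014 = 0.838639
Posterior = 0.005666 / 0.838639 ≈ 0.0068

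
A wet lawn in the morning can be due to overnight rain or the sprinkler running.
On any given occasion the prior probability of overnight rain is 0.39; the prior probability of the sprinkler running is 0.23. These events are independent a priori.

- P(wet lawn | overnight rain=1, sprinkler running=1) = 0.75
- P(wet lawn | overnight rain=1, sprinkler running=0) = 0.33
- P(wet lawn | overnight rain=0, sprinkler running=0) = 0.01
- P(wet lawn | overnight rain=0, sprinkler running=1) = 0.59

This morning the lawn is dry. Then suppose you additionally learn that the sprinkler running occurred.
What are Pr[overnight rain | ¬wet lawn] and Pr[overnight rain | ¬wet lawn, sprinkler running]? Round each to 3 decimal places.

Pr[overnight rain | ¬wet lawn] ≈ 0.300; Pr[overnight rain | ¬wet lawn, sprinkler running] ≈ 0.280

Numerator (weight on configurations with overnight rain): 0.201201 + 0.022425 = 0.223626
Denominator P(¬wet lawn): 0.99·0.61·0.77 + 0.41·0.61·0.23 + 0.67·0.39·0.77 + 0.25·0.39·0.23 = 0.746152
P(overnight rain | ¬wet lawn) = 0.223626/0.746152 ≈ 0.300

Now also conditioning on sprinkler running=true:
P(¬wet lawn | sprinkler running) = 0.41·0.61 + 0.25·0.39 = 0.250100 + 0.097500 = 0.347600
Of this, 0.097500 comes from 0.25·0.39 (the overnight rain=true cases).
So P(overnight rain | ¬wet lawn, sprinkler running) = 0.097500/0.347600 ≈ 0.280.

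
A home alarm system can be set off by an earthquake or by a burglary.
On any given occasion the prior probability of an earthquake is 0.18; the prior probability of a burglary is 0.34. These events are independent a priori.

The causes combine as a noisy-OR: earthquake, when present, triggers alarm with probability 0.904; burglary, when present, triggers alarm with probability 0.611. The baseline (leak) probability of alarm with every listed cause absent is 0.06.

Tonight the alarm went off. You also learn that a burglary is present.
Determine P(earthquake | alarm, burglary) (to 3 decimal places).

P(earthquake | alarm, burglary) ≈ 0.250

Under noisy-OR, P(alarm | causes) = 1 − (1−0.06)·∏(1−qᵢ) over the active causes.
By total probability over both values of earthquake:
  P(alarm | burglary) = 0.63434*0.82 + 0.964897*0.18
        = 0.520159 + 0.173681 = 0.693840
Keeping only the earthquake-present terms gives 0.173681, so
  P(earthquake | alarm, burglary) = 0.173681 / 0.693840 ≈ 0.250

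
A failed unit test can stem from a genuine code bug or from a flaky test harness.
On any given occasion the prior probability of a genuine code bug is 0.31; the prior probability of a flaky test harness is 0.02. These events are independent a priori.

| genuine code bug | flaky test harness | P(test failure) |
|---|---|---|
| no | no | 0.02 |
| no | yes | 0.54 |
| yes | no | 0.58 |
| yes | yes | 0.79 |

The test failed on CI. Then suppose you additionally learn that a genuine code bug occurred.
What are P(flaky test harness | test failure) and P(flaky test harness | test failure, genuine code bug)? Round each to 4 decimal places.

P(flaky test harness | test failure) ≈ 0.0611; P(flaky test harness | test failure, genuine code bug) ≈ 0.0270

Weight on flaky test harness=true, given the evidence: 0.007452 + 0.004898 = 0.012350
Denominator P(test failure): 0.02*0.69*0.98 + 0.54*0.69*0.02 + 0.58*0.31*0.98 + 0.79*0.31*0.02 = 0.202078
P(flaky test harness | test failure) = 0.012350/0.202078 ≈ 0.0611

Now condition on the additional information:
P(test failure | genuine code bug) = 0.58*0.98 + 0.79*0.02 = 0.568400 + 0.015800 = 0.584200
The flaky test harness-present share is 0.79*0.02 = 0.015800.
Hence the posterior is 0.015800/0.584200 ≈ 0.0270.
This is intercausal reasoning (explaining away): once genuine code bug accounts for the test failure, flaky test harness becomes less likely.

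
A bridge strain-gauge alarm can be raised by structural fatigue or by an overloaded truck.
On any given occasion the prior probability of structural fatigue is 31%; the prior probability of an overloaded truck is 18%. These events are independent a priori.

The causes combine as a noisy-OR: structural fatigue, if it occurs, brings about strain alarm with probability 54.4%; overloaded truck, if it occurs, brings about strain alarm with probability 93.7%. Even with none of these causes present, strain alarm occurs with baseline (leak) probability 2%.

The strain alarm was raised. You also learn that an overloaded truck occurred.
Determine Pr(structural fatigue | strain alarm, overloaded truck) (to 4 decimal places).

Pr(structural fatigue | strain alarm, overloaded truck) ≈ 0.3176

Under noisy-OR, P(strain alarm | causes) = 1 − (1−0.02)·∏(1−qᵢ) over the active causes.
P(strain alarm | overloaded truck) = 0.93826×0.69 + 0.971847×0.31 = 0.647399 + 0.301273 = 0.948672
Of this, 0.301273 comes from 0.971847×0.31 (the structural fatigue=true cases).
Hence the posterior is 0.301273/0.948672 ≈ 0.3176.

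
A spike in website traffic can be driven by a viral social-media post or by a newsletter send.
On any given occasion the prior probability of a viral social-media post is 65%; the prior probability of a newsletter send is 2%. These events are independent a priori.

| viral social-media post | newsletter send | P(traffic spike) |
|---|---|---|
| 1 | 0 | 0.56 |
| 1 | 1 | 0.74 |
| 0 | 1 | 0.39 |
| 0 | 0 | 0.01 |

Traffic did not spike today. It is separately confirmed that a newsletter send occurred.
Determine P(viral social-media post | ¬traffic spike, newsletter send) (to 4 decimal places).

P(viral social-media post | ¬traffic spike, newsletter send) ≈ 0.4418

Numerator (weight on configurations with viral social-media post): 0.26*0.65 = 0.169000
The normalizing constant is 0.61*0.35 + 0.26*0.65 = 0.382500
P(viral social-media post | ¬traffic spike, newsletter send) = 0.169000/0.382500 ≈ 0.4418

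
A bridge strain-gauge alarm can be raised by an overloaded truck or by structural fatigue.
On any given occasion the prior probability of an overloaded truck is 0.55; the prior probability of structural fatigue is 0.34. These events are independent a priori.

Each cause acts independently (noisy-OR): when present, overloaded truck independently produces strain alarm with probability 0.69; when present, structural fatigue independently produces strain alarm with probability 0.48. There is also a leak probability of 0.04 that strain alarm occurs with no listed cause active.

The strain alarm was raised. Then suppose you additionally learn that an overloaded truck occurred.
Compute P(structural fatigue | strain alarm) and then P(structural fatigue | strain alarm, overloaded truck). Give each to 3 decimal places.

Under noisy-OR, P(strain alarm | causes) = 1 − (1−0.04)·∏(1−qᵢ) over the active causes.
P(strain alarm) = 0.04*0.45*0.66 + 0.5008*0.45*0.34 + 0.7024*0.55*0.66 + 0.845248*0.55*0.34 = 0.011880 + 0.076622 + 0.254971 + 0.158061 = 0.501534
Of this, 0.234683 comes from 0.076622 + 0.158061 (the structural fatigue=true cases).
Hence the posterior is 0.234683/0.501534 ≈ 0.468.

Now condition on the additional information:
Enumerate both values of structural fatigue and weight by the priors:
  P(strain alarm | overloaded truck) = 0.7024*0.66 + 0.845248*0.34
        = 0.463584 + 0.287384 = 0.750968
Configurations with structural fatigue contribute 0.287384, so
  P(structural fatigue | strain alarm, overloaded truck) = 0.287384 / 0.750968 ≈ 0.383
This is intercausal reasoning (explaining away): once overloaded truck accounts for the strain alarm, structural fatigue becomes less likely.

P(structural fatigue | strain alarm) ≈ 0.468; P(structural fatigue | strain alarm, overloaded truck) ≈ 0.383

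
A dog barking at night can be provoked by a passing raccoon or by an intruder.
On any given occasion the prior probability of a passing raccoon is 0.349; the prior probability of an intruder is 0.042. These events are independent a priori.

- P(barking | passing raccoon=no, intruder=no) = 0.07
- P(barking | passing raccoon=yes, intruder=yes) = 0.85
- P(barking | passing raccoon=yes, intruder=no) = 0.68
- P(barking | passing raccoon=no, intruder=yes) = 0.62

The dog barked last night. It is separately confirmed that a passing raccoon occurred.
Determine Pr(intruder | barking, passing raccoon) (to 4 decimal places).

Weight on intruder=true, given the evidence: 0.85×0.042 = 0.035700
Normalizer over all consistent configurations: 0.68×0.958 + 0.85×0.042 = 0.687140
Posterior = 0.035700 / 0.687140 ≈ 0.0520

Pr(intruder | barking, passing raccoon) ≈ 0.0520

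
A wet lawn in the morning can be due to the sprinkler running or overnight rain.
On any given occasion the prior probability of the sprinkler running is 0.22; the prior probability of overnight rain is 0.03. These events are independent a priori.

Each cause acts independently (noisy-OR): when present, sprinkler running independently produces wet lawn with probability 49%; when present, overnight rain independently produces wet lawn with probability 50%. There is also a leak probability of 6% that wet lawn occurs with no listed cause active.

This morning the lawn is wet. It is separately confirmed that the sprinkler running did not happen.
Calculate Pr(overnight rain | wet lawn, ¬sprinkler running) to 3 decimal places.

Under noisy-OR, P(wet lawn | causes) = 1 − (1−0.06)·∏(1−qᵢ) over the active causes.
Weight on overnight rain=true, given the evidence: 0.53*0.03 = 0.015900
Denominator P(wet lawn | ¬sprinkler running): 0.06*0.97 + 0.53*0.03 = 0.074100
P(overnight rain | wet lawn, ¬sprinkler running) = 0.015900/0.074100 ≈ 0.215

Pr(overnight rain | wet lawn, ¬sprinkler running) ≈ 0.215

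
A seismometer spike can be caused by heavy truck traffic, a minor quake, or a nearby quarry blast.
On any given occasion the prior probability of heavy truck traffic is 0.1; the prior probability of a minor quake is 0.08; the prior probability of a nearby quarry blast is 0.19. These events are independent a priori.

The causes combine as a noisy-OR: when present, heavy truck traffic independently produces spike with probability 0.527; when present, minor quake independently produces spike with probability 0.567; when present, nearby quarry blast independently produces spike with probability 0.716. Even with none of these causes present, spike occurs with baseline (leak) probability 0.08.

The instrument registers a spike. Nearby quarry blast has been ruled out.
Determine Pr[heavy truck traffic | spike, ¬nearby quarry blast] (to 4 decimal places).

Pr[heavy truck traffic | spike, ¬nearby quarry blast] ≈ 0.3479

Under noisy-OR, P(spike | causes) = 1 − (1−0.08)·∏(1−qᵢ) over the active causes.
By total probability over the 4 (heavy truck traffic, minor quake) configurations:
  P(spike | ¬nearby quarry blast) = 0.08*0.9*0.92 + 0.60164*0.9*0.08 + 0.56484*0.1*0.92 + 0.811576*0.1*0.08
        = 0.066240 + 0.043318 + 0.051965 + 0.006493 = 0.168016
Configurations with heavy truck traffic contribute 0.058458, so
  P(heavy truck traffic | spike, ¬nearby quarry blast) = 0.058458 / 0.168016 ≈ 0.3479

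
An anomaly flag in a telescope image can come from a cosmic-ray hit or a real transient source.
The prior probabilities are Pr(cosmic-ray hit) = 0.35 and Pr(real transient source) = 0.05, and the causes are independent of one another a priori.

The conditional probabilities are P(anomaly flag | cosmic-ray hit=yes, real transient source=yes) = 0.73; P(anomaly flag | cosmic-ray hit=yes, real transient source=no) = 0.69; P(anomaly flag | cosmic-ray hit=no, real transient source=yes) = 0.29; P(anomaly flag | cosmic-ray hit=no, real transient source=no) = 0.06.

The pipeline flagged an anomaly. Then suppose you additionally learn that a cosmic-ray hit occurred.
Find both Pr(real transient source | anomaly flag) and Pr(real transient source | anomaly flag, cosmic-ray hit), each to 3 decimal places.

Enumerate the 4 (cosmic-ray hit, real transient source) configurations and weight by the priors:
  P(anomaly flag) = 0.06×0.65×0.95 + 0.29×0.65×0.05 + 0.69×0.35×0.95 + 0.73×0.35×0.05
        = 0.037050 + 0.009425 + 0.229425 + 0.012775 = 0.288675
The terms with real transient source present sum to 0.022200, so
  P(real transient source | anomaly flag) = 0.022200 / 0.288675 ≈ 0.077

With the extra evidence:
By total probability over both values of real transient source:
  P(anomaly flag | cosmic-ray hit) = 0.69×0.95 + 0.73×0.05
        = 0.655500 + 0.036500 = 0.692000
Keeping only the real transient source-present terms gives 0.036500, so
  P(real transient source | anomaly flag, cosmic-ray hit) = 0.036500 / 0.692000 ≈ 0.053
— cosmic-ray hit explains away the evidence for real transient source.

Pr(real transient source | anomaly flag) ≈ 0.077; Pr(real transient source | anomaly flag, cosmic-ray hit) ≈ 0.053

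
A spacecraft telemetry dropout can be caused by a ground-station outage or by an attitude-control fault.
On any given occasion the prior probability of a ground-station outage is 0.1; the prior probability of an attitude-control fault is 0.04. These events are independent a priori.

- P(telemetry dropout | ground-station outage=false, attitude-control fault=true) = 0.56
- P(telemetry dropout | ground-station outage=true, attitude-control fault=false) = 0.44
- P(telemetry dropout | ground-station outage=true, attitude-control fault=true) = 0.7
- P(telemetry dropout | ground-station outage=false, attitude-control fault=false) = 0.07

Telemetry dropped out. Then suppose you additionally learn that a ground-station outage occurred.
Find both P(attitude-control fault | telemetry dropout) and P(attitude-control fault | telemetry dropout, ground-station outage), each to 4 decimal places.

P(telemetry dropout) = 0.07*0.9*0.96 + 0.56*0.9*0.04 + 0.44*0.1*0.96 + 0.7*0.1*0.04 = 0.060480 + 0.020160 + 0.042240 + 0.002800 = 0.125680
Of this, 0.022960 comes from 0.020160 + 0.002800 (the attitude-control fault=true cases).
Hence the posterior is 0.022960/0.125680 ≈ 0.1827.

Now condition on the additional information:
Sum P(telemetry dropout|·) weighted by the priors over both values of attitude-control fault:
  P(telemetry dropout | ground-station outage) = 0.44*0.96 + 0.7*0.04
        = 0.422400 + 0.028000 = 0.450400
The terms with attitude-control fault present sum to 0.028000, so
  P(attitude-control fault | telemetry dropout, ground-station outage) = 0.028000 / 0.450400 ≈ 0.0622
This is intercausal reasoning (explaining away): once ground-station outage accounts for the telemetry dropout, attitude-control fault becomes less likely.

P(attitude-control fault | telemetry dropout) ≈ 0.1827; P(attitude-control fault | telemetry dropout, ground-station outage) ≈ 0.0622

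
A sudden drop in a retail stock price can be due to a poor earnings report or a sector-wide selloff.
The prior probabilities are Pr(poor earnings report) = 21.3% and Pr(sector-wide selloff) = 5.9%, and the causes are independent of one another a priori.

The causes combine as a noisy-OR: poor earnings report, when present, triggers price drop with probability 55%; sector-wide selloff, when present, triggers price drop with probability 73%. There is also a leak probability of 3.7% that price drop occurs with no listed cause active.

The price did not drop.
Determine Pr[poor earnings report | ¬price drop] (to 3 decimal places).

Under noisy-OR, P(price drop | causes) = 1 − (1−0.037)·∏(1−qᵢ) over the active causes.
Sum P(¬price drop|·) weighted by the priors over the 4 (poor earnings report, sector-wide selloff) configurations:
  P(¬price drop) = 0.963*0.787*0.941 + 0.26001*0.787*0.059 + 0.43335*0.213*0.941 + 0.117004*0.213*0.059
        = 0.713166 + 0.012073 + 0.086858 + 0.001470 = 0.813567
The terms with poor earnings report present sum to 0.088328, so
  P(poor earnings report | ¬price drop) = 0.088328 / 0.813567 ≈ 0.109

Pr[poor earnings report | ¬price drop] ≈ 0.109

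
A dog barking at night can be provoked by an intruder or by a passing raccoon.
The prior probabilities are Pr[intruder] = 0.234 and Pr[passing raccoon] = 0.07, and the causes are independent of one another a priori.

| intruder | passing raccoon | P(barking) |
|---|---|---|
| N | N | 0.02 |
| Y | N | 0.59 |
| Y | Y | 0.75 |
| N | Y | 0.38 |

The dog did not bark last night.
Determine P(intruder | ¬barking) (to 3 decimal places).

P(¬barking) = 0.98*0.766*0.93 + 0.62*0.766*0.07 + 0.41*0.234*0.93 + 0.25*0.234*0.07 = 0.698132 + 0.033244 + 0.089224 + 0.004095 = 0.824695
The intruder-present share is 0.089224 + 0.004095 = 0.093319.
So P(intruder | ¬barking) = 0.093319/0.824695 ≈ 0.113.

P(intruder | ¬barking) ≈ 0.113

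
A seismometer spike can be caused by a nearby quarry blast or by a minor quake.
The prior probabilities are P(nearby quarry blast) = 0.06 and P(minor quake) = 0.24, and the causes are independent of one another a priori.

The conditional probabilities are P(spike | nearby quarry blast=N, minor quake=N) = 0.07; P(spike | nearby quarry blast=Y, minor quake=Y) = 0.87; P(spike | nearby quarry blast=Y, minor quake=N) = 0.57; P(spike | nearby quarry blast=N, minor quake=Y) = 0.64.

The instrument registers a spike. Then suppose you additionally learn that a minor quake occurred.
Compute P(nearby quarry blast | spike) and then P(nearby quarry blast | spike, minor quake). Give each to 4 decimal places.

P(nearby quarry blast | spike) ≈ 0.1654; P(nearby quarry blast | spike, minor quake) ≈ 0.0798

P(spike) = 0.07×0.94×0.76 + 0.64×0.94×0.24 + 0.57×0.06×0.76 + 0.87×0.06×0.24 = 0.050008 + 0.144384 + 0.025992 + 0.012528 = 0.232912
Restricting to configurations with nearby quarry blast present: 0.025992 + 0.012528 = 0.038520.
So P(nearby quarry blast | spike) = 0.038520/0.232912 ≈ 0.1654.

Now also conditioning on minor quake=true:
Sum P(spike|·) weighted by the priors over both values of nearby quarry blast:
  P(spike | minor quake) = 0.64×0.94 + 0.87×0.06
        = 0.601600 + 0.052200 = 0.653800
Keeping only the nearby quarry blast-present terms gives 0.052200, so
  P(nearby quarry blast | spike, minor quake) = 0.052200 / 0.653800 ≈ 0.0798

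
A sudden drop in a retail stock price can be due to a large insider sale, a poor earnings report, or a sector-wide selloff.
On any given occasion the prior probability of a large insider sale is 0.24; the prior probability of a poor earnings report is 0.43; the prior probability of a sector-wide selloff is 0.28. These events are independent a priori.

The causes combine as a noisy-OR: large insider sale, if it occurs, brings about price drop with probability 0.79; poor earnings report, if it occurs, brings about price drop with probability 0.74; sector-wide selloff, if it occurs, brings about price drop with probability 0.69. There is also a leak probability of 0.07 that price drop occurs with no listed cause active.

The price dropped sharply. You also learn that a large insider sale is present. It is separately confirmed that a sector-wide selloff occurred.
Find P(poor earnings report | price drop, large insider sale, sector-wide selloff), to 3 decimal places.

P(poor earnings report | price drop, large insider sale, sector-wide selloff) ≈ 0.441

Under noisy-OR, P(price drop | causes) = 1 − (1−0.07)·∏(1−qᵢ) over the active causes.
Sum P(price drop|·) weighted by the priors over both values of poor earnings report:
  P(price drop | large insider sale, sector-wide selloff) = 0.939457*0.57 + 0.984259*0.43
        = 0.535490 + 0.423231 = 0.958721
Keeping only the poor earnings report-present terms gives 0.423231, so
  P(poor earnings report | price drop, large insider sale, sector-wide selloff) = 0.423231 / 0.958721 ≈ 0.441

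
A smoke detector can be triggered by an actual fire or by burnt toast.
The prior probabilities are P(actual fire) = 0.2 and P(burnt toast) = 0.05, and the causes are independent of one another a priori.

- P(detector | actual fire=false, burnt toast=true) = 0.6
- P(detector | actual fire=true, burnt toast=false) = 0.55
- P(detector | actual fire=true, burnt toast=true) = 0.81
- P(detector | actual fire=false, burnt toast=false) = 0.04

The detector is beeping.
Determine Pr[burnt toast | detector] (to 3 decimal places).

Pr[burnt toast | detector] ≈ 0.192

P(detector) = 0.04·0.8·0.95 + 0.6·0.8·0.05 + 0.55·0.2·0.95 + 0.81·0.2·0.05 = 0.030400 + 0.024000 + 0.104500 + 0.008100 = 0.167000
Restricting to configurations with burnt toast present: 0.024000 + 0.008100 = 0.032100.
P(burnt toast | detector) = 0.032100 / 0.167000 ≈ 0.192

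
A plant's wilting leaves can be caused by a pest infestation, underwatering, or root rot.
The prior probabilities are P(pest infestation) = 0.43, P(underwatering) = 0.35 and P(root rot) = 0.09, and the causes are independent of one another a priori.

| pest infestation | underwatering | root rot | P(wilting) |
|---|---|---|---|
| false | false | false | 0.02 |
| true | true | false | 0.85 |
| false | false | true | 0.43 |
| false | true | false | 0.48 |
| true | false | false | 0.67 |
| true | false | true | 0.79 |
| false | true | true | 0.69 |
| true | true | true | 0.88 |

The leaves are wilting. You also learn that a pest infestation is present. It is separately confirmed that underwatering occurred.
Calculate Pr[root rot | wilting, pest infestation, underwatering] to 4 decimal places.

Numerator (weight on configurations with root rot): 0.88×0.09 = 0.079200
Denominator P(wilting | pest infestation, underwatering): 0.85×0.91 + 0.88×0.09 = 0.852700
Posterior = 0.079200 / 0.852700 ≈ 0.0929

Pr[root rot | wilting, pest infestation, underwatering] ≈ 0.0929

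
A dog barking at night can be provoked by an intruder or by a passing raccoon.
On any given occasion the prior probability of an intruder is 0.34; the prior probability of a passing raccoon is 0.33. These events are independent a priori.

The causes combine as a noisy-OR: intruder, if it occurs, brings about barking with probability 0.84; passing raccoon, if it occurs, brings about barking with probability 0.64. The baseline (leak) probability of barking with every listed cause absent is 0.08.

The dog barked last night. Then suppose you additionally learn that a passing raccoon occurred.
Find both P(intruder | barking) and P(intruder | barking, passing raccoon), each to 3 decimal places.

P(intruder | barking) ≈ 0.624; P(intruder | barking, passing raccoon) ≈ 0.422

Under noisy-OR, P(barking | causes) = 1 − (1−0.08)·∏(1−qᵢ) over the active causes.
Sum P(barking|·) weighted by the priors over the 4 (intruder, passing raccoon) configurations:
  P(barking) = 0.08×0.66×0.67 + 0.6688×0.66×0.33 + 0.8528×0.34×0.67 + 0.947008×0.34×0.33
        = 0.035376 + 0.145665 + 0.194268 + 0.106254 = 0.481563
Configurations with intruder contribute 0.300522, so
  P(intruder | barking) = 0.300522 / 0.481563 ≈ 0.624

With the extra evidence:
Weight on intruder=true, given the evidence: 0.947008×0.34 = 0.321983
The normalizing constant is 0.6688×0.66 + 0.947008×0.34 = 0.763391
P(intruder | barking, passing raccoon) = 0.321983/0.763391 ≈ 0.422
— passing raccoon explains away the evidence for intruder.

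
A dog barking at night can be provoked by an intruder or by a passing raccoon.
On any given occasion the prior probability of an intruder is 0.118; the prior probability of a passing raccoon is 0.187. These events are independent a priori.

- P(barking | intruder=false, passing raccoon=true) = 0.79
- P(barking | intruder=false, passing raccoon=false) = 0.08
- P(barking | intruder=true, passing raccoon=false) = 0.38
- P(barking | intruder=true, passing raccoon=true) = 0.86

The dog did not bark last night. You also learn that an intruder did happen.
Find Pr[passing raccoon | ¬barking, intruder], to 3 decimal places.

By total probability over both values of passing raccoon:
  P(¬barking | intruder) = 0.62·0.813 + 0.14·0.187
        = 0.504060 + 0.026180 = 0.530240
Keeping only the passing raccoon-present terms gives 0.026180, so
  P(passing raccoon | ¬barking, intruder) = 0.026180 / 0.530240 ≈ 0.049

Pr[passing raccoon | ¬barking, intruder] ≈ 0.049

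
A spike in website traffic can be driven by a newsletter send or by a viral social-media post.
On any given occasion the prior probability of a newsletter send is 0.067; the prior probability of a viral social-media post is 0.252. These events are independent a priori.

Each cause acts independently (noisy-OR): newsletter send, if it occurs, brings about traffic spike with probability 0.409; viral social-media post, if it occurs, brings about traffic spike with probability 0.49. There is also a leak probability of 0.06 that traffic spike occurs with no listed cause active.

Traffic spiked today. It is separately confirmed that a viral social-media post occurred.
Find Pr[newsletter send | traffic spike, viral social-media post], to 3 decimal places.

Pr[newsletter send | traffic spike, viral social-media post] ≈ 0.090

Under noisy-OR, P(traffic spike | causes) = 1 − (1−0.06)·∏(1−qᵢ) over the active causes.
For the numerator, keep only newsletter send=true terms: 0.716675*0.067 = 0.048017
The normalizing constant is 0.5206*0.933 + 0.716675*0.067 = 0.533737
Posterior = 0.048017 / 0.533737 ≈ 0.090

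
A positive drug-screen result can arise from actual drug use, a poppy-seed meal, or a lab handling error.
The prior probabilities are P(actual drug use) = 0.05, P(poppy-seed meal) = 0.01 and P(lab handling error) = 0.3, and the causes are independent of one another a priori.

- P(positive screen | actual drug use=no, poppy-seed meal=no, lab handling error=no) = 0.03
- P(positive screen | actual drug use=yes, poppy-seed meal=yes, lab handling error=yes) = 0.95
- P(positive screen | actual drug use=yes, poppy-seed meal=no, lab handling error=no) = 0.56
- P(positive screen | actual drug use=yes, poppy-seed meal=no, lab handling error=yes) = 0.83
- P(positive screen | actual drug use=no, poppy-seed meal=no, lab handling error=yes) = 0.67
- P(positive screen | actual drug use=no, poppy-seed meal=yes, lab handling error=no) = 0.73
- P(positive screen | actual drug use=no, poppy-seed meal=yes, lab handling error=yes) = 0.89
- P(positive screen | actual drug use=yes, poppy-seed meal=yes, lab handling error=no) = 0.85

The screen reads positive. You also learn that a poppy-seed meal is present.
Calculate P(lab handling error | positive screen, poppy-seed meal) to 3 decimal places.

P(lab handling error | positive screen, poppy-seed meal) ≈ 0.342

For the numerator, keep only lab handling error=true terms: 0.253650 + 0.014250 = 0.267900
Normalizer over all consistent configurations: 0.73·0.95·0.7 + 0.89·0.95·0.3 + 0.85·0.05·0.7 + 0.95·0.05·0.3 = 0.783100
Posterior = 0.267900 / 0.783100 ≈ 0.342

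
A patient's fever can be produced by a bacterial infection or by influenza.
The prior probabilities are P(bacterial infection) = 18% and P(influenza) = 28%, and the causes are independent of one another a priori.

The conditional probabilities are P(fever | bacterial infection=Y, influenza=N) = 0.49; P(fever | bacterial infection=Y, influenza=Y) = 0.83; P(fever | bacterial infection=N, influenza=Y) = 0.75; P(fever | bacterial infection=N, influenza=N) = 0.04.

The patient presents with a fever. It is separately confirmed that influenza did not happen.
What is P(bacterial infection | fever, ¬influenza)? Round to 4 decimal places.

P(fever | ¬influenza) = 0.04×0.82 + 0.49×0.18 = 0.032800 + 0.088200 = 0.121000
The bacterial infection-present share is 0.49×0.18 = 0.088200.
P(bacterial infection | fever, ¬influenza) = 0.088200 / 0.121000 ≈ 0.7289

P(bacterial infection | fever, ¬influenza) ≈ 0.7289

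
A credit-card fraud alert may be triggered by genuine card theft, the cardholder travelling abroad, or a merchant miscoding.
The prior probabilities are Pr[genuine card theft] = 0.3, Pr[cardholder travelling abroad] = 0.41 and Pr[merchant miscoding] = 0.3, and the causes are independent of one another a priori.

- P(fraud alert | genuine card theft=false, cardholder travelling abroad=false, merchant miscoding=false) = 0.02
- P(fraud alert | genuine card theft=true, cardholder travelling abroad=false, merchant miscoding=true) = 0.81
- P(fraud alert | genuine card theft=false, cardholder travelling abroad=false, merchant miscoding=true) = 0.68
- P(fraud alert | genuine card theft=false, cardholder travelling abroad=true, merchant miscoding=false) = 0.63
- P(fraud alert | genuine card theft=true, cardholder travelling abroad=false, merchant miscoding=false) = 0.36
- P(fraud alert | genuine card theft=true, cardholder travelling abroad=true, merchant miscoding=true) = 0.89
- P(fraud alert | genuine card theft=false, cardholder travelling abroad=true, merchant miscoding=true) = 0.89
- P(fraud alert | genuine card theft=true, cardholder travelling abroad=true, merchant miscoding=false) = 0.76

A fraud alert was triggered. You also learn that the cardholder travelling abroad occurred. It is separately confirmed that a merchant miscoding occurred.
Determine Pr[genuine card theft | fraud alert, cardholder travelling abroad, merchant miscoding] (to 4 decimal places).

Weight on genuine card theft=true, given the evidence: 0.89*0.3 = 0.267000
Denominator P(fraud alert | cardholder travelling abroad, merchant miscoding): 0.89*0.7 + 0.89*0.3 = 0.890000
P(genuine card theft | fraud alert, cardholder travelling abroad, merchant miscoding) = 0.267000/0.890000 ≈ 0.3000

Pr[genuine card theft | fraud alert, cardholder travelling abroad, merchant miscoding] ≈ 0.3000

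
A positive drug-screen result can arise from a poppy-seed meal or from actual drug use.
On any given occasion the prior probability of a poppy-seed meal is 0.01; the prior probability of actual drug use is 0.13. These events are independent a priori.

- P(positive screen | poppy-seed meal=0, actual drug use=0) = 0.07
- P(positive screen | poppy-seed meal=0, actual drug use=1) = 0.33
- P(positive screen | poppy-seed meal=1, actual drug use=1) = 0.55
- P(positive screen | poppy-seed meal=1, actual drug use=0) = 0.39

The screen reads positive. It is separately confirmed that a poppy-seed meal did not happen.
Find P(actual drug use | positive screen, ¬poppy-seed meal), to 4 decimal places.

P(actual drug use | positive screen, ¬poppy-seed meal) ≈ 0.4133

P(positive screen | ¬poppy-seed meal) = 0.07·0.87 + 0.33·0.13 = 0.060900 + 0.042900 = 0.103800
Restricting to configurations with actual drug use present: 0.33·0.13 = 0.042900.
P(actual drug use | positive screen, ¬poppy-seed meal) = 0.042900 / 0.103800 ≈ 0.4133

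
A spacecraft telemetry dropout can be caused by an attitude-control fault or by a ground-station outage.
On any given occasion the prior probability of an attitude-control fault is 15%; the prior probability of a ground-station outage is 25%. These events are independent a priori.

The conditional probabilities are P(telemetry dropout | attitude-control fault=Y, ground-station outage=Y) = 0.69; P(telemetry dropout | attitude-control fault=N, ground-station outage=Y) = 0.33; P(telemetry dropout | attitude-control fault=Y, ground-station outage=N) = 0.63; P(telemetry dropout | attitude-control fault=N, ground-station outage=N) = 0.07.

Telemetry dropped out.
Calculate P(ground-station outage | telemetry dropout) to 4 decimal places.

P(ground-station outage | telemetry dropout) ≈ 0.4539

Numerator (weight on configurations with ground-station outage): 0.070125 + 0.025875 = 0.096000
Denominator P(telemetry dropout): 0.07×0.85×0.75 + 0.33×0.85×0.25 + 0.63×0.15×0.75 + 0.69×0.15×0.25 = 0.211500
P(ground-station outage | telemetry dropout) = 0.096000/0.211500 ≈ 0.4539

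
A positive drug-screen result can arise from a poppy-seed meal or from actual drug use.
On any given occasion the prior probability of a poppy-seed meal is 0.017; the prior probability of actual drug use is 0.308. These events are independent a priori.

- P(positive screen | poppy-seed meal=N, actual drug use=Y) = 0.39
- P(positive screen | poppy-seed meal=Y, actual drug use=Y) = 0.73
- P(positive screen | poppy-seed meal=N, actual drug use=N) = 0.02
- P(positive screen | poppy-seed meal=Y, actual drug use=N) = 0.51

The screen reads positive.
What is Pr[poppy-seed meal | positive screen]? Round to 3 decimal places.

Sum P(positive screen|·) weighted by the priors over the 4 (poppy-seed meal, actual drug use) configurations:
  P(positive screen) = 0.02×0.983×0.692 + 0.39×0.983×0.308 + 0.51×0.017×0.692 + 0.73×0.017×0.308
        = 0.013605 + 0.118078 + 0.006000 + 0.003822 = 0.141505
The terms with poppy-seed meal present sum to 0.009822, so
  P(poppy-seed meal | positive screen) = 0.009822 / 0.141505 ≈ 0.069

Pr[poppy-seed meal | positive screen] ≈ 0.069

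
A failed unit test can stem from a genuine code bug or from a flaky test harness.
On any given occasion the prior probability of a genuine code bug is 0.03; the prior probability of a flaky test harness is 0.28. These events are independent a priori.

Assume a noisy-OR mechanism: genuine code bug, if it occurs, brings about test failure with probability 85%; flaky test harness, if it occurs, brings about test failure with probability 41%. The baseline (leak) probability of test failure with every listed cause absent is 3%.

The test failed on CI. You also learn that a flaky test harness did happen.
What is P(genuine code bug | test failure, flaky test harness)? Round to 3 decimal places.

P(genuine code bug | test failure, flaky test harness) ≈ 0.062

Under noisy-OR, P(test failure | causes) = 1 − (1−0.03)·∏(1−qᵢ) over the active causes.
P(test failure | flaky test harness) = 0.4277×0.97 + 0.914155×0.03 = 0.414869 + 0.027425 = 0.442294
Of this, 0.027425 comes from 0.914155×0.03 (the genuine code bug=true cases).
So P(genuine code bug | test failure, flaky test harness) = 0.027425/0.442294 ≈ 0.062.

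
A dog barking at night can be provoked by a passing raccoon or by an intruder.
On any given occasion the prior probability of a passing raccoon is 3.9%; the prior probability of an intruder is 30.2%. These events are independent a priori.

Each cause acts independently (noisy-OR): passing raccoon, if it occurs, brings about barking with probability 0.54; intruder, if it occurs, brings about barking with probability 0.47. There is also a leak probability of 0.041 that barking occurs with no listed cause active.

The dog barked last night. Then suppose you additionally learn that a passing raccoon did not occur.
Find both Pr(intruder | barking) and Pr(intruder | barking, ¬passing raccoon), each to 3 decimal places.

Pr(intruder | barking) ≈ 0.780; Pr(intruder | barking, ¬passing raccoon) ≈ 0.838

Under noisy-OR, P(barking | causes) = 1 − (1−0.041)·∏(1−qᵢ) over the active causes.
P(barking) = 0.041·0.961·0.698 + 0.49173·0.961·0.302 + 0.55886·0.039·0.698 + 0.766196·0.039·0.302 = 0.027502 + 0.142711 + 0.015213 + 0.009024 = 0.194450
Of this, 0.151735 comes from 0.142711 + 0.009024 (the intruder=true cases).
P(intruder | barking) = 0.151735 / 0.194450 ≈ 0.780

Now also conditioning on passing raccoon≠true:
Enumerate both values of intruder and weight by the priors:
  P(barking | ¬passing raccoon) = 0.041×0.698 + 0.49173×0.302
        = 0.028618 + 0.148502 = 0.177120
Keeping only the intruder-present terms gives 0.148502, so
  P(intruder | barking, ¬passing raccoon) = 0.148502 / 0.177120 ≈ 0.838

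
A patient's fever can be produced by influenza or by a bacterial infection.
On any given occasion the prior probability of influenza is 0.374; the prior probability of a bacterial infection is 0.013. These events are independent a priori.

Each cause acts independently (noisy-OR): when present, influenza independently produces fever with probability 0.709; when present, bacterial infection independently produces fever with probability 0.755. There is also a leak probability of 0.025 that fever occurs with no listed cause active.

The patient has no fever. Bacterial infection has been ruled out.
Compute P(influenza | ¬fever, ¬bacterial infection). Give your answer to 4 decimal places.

P(influenza | ¬fever, ¬bacterial infection) ≈ 0.1481

Under noisy-OR, P(fever | causes) = 1 − (1−0.025)·∏(1−qᵢ) over the active causes.
For the numerator, keep only influenza=true terms: 0.283725·0.374 = 0.106113
Denominator P(¬fever | ¬bacterial infection): 0.975·0.626 + 0.283725·0.374 = 0.716463
P(influenza | ¬fever, ¬bacterial infection) = 0.106113/0.716463 ≈ 0.1481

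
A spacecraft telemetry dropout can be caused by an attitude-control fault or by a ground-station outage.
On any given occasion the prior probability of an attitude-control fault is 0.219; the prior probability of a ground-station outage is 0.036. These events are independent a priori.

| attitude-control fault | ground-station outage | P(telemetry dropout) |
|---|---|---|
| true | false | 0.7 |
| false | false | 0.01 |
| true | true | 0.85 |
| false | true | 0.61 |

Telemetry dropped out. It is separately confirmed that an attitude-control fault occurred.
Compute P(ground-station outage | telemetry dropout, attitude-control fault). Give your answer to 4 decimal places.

Sum P(telemetry dropout|·) weighted by the priors over both values of ground-station outage:
  P(telemetry dropout | attitude-control fault) = 0.7×0.964 + 0.85×0.036
        = 0.674800 + 0.030600 = 0.705400
Configurations with ground-station outage contribute 0.030600, so
  P(ground-station outage | telemetry dropout, attitude-control fault) = 0.030600 / 0.705400 ≈ 0.0434

P(ground-station outage | telemetry dropout, attitude-control fault) ≈ 0.0434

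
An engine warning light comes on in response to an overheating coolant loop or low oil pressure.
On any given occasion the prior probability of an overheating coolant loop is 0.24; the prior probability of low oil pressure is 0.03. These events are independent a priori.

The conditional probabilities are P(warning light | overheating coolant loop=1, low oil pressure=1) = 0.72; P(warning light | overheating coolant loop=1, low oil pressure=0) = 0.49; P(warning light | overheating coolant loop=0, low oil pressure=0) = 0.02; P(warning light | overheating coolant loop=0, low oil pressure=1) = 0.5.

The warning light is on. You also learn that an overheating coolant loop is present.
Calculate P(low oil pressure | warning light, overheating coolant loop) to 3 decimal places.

P(low oil pressure | warning light, overheating coolant loop) ≈ 0.043

By total probability over both values of low oil pressure:
  P(warning light | overheating coolant loop) = 0.49·0.97 + 0.72·0.03
        = 0.475300 + 0.021600 = 0.496900
Keeping only the low oil pressure-present terms gives 0.021600, so
  P(low oil pressure | warning light, overheating coolant loop) = 0.021600 / 0.496900 ≈ 0.043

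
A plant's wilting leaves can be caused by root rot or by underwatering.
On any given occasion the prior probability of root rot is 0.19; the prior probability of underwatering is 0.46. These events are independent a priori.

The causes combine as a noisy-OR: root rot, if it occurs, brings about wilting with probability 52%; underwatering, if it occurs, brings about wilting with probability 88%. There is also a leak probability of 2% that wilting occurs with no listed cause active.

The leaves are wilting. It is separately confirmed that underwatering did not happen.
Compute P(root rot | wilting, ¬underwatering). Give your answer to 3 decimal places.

Under noisy-OR, P(wilting | causes) = 1 − (1−0.02)·∏(1−qᵢ) over the active causes.
For the numerator, keep only root rot=true terms: 0.5296×0.19 = 0.100624
Denominator P(wilting | ¬underwatering): 0.02×0.81 + 0.5296×0.19 = 0.116824
P(root rot | wilting, ¬underwatering) = 0.100624/0.116824 ≈ 0.861

P(root rot | wilting, ¬underwatering) ≈ 0.861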